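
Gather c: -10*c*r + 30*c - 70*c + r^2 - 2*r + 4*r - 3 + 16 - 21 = c*(-10*r - 40) + r^2 + 2*r - 8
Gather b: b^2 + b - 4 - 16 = b^2 + b - 20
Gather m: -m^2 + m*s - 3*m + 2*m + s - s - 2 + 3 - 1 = -m^2 + m*(s - 1)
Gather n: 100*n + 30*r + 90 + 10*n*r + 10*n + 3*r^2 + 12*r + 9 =n*(10*r + 110) + 3*r^2 + 42*r + 99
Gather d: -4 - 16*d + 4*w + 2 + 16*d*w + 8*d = d*(16*w - 8) + 4*w - 2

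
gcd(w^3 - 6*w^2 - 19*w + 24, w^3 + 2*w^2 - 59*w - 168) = w^2 - 5*w - 24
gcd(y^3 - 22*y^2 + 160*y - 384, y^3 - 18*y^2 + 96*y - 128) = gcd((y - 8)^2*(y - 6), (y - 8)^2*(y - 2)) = y^2 - 16*y + 64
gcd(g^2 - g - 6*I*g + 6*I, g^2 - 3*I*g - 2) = 1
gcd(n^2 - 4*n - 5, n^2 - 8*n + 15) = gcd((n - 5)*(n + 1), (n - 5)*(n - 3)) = n - 5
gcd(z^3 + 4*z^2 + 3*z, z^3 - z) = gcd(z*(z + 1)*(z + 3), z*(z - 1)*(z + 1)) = z^2 + z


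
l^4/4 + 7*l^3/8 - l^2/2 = l^2*(l/4 + 1)*(l - 1/2)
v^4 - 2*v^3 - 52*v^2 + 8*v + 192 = (v - 8)*(v - 2)*(v + 2)*(v + 6)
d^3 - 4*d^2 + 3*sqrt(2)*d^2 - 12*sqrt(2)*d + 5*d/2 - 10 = (d - 4)*(d + sqrt(2)/2)*(d + 5*sqrt(2)/2)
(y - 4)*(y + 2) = y^2 - 2*y - 8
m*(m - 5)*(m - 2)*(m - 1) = m^4 - 8*m^3 + 17*m^2 - 10*m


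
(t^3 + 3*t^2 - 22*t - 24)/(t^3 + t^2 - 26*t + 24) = (t + 1)/(t - 1)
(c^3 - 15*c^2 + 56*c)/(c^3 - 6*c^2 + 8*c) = (c^2 - 15*c + 56)/(c^2 - 6*c + 8)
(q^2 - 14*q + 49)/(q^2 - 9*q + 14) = (q - 7)/(q - 2)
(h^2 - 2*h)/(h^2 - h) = (h - 2)/(h - 1)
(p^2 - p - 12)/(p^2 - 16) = (p + 3)/(p + 4)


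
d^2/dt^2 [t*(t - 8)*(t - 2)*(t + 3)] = 12*t^2 - 42*t - 28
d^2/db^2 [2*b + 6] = 0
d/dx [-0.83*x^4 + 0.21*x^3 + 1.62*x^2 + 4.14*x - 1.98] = -3.32*x^3 + 0.63*x^2 + 3.24*x + 4.14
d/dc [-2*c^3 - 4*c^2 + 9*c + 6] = -6*c^2 - 8*c + 9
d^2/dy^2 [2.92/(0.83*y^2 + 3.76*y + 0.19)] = (-4.023176*y^2 - 18.225472*y + 2.92*(1.66*y + 3.76)*(3.32*y + 7.52) - 0.920968)/(0.83*y^2 + 3.76*y + 0.19)^3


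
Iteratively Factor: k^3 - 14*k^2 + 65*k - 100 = (k - 5)*(k^2 - 9*k + 20) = (k - 5)^2*(k - 4)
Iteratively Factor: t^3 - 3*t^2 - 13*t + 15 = (t + 3)*(t^2 - 6*t + 5) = (t - 5)*(t + 3)*(t - 1)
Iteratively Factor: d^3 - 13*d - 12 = (d - 4)*(d^2 + 4*d + 3) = (d - 4)*(d + 3)*(d + 1)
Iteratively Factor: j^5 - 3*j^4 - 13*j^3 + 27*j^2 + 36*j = (j - 3)*(j^4 - 13*j^2 - 12*j) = (j - 4)*(j - 3)*(j^3 + 4*j^2 + 3*j) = (j - 4)*(j - 3)*(j + 1)*(j^2 + 3*j) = (j - 4)*(j - 3)*(j + 1)*(j + 3)*(j)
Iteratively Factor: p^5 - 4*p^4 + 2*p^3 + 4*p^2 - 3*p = (p + 1)*(p^4 - 5*p^3 + 7*p^2 - 3*p) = (p - 1)*(p + 1)*(p^3 - 4*p^2 + 3*p) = (p - 3)*(p - 1)*(p + 1)*(p^2 - p) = (p - 3)*(p - 1)^2*(p + 1)*(p)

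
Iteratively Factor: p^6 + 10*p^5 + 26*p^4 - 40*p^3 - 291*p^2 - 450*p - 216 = (p + 2)*(p^5 + 8*p^4 + 10*p^3 - 60*p^2 - 171*p - 108) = (p + 2)*(p + 3)*(p^4 + 5*p^3 - 5*p^2 - 45*p - 36) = (p + 2)*(p + 3)*(p + 4)*(p^3 + p^2 - 9*p - 9) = (p + 2)*(p + 3)^2*(p + 4)*(p^2 - 2*p - 3) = (p - 3)*(p + 2)*(p + 3)^2*(p + 4)*(p + 1)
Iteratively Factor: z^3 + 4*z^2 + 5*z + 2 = (z + 2)*(z^2 + 2*z + 1) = (z + 1)*(z + 2)*(z + 1)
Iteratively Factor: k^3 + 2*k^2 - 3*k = (k + 3)*(k^2 - k) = k*(k + 3)*(k - 1)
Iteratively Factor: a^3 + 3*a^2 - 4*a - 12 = (a + 2)*(a^2 + a - 6) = (a - 2)*(a + 2)*(a + 3)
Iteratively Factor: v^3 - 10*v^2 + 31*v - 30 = (v - 3)*(v^2 - 7*v + 10) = (v - 5)*(v - 3)*(v - 2)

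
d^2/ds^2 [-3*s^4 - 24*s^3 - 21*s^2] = -36*s^2 - 144*s - 42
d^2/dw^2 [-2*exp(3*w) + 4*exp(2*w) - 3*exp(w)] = (-18*exp(2*w) + 16*exp(w) - 3)*exp(w)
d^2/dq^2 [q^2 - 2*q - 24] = 2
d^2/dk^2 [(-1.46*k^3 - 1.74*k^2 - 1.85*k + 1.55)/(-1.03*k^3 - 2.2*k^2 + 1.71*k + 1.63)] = (-7.105427357601e-15*k^7 - 2.92478799999998*k^6 + 27.204978*k^5 + 53.22216*k^4 + 41.227266*k^3 + 70.494258*k^2 + 82.451874*k - 21.248308)/(1.092727*k^9 + 7.00194*k^8 + 9.51318300000001*k^7 - 17.788961*k^6 - 37.955211*k^5 + 12.856974*k^4 + 40.00197*k^3 + 3.236691*k^2 - 13.629897*k - 4.330747)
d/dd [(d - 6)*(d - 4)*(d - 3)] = 3*d^2 - 26*d + 54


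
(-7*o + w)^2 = 49*o^2 - 14*o*w + w^2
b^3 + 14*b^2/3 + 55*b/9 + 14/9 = (b + 1/3)*(b + 2)*(b + 7/3)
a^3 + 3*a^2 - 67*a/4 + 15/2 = (a - 5/2)*(a - 1/2)*(a + 6)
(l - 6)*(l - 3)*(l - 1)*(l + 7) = l^4 - 3*l^3 - 43*l^2 + 171*l - 126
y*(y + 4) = y^2 + 4*y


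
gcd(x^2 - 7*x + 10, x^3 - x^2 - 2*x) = x - 2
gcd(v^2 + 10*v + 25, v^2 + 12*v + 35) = v + 5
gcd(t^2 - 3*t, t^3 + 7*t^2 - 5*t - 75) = t - 3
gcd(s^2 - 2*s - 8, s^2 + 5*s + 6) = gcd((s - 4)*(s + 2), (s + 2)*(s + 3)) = s + 2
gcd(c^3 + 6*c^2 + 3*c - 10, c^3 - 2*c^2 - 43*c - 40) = c + 5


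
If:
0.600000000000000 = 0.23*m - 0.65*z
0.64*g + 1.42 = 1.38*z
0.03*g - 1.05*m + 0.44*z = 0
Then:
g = -4.68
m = -0.61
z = -1.14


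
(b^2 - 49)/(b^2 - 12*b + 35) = (b + 7)/(b - 5)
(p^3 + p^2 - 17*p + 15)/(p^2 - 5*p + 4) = (p^2 + 2*p - 15)/(p - 4)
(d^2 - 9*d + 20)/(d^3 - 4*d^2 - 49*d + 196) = (d - 5)/(d^2 - 49)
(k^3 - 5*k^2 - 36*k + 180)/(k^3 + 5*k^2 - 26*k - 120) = (k - 6)/(k + 4)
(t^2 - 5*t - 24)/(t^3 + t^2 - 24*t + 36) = (t^2 - 5*t - 24)/(t^3 + t^2 - 24*t + 36)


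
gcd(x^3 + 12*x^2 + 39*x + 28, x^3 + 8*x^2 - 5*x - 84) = x^2 + 11*x + 28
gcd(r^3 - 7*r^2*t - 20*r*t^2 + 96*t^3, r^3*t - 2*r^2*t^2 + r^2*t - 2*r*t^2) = 1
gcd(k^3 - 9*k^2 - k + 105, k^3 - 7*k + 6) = k + 3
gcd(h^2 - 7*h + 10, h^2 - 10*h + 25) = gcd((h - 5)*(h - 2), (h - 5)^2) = h - 5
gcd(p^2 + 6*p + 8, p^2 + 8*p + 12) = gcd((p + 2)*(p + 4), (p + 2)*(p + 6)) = p + 2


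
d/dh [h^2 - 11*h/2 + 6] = 2*h - 11/2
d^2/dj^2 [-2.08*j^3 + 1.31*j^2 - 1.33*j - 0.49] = 2.62 - 12.48*j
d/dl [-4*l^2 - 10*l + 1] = -8*l - 10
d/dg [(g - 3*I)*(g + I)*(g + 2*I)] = 3*g^2 + 7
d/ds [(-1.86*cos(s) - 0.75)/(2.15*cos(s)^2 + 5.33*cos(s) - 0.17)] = (3.999*sin(s)^2 - 3.225*cos(s) - 8.3127)*sin(s)/(2.15*cos(s)^2 + 5.33*cos(s) - 0.17)^2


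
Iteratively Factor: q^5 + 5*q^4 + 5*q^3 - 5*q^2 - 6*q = (q + 3)*(q^4 + 2*q^3 - q^2 - 2*q) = (q + 2)*(q + 3)*(q^3 - q) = (q - 1)*(q + 2)*(q + 3)*(q^2 + q) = q*(q - 1)*(q + 2)*(q + 3)*(q + 1)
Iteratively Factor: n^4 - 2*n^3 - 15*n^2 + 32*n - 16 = (n - 1)*(n^3 - n^2 - 16*n + 16) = (n - 1)*(n + 4)*(n^2 - 5*n + 4) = (n - 1)^2*(n + 4)*(n - 4)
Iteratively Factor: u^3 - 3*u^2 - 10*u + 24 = (u - 2)*(u^2 - u - 12) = (u - 4)*(u - 2)*(u + 3)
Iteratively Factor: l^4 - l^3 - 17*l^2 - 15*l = (l + 1)*(l^3 - 2*l^2 - 15*l) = l*(l + 1)*(l^2 - 2*l - 15) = l*(l - 5)*(l + 1)*(l + 3)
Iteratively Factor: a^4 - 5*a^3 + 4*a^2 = (a - 1)*(a^3 - 4*a^2) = a*(a - 1)*(a^2 - 4*a) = a*(a - 4)*(a - 1)*(a)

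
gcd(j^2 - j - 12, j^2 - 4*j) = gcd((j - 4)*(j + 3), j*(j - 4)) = j - 4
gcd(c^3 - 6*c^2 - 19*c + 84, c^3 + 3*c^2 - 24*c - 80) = c + 4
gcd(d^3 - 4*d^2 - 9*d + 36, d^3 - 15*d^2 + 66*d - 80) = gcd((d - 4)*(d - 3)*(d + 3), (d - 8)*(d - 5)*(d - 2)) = 1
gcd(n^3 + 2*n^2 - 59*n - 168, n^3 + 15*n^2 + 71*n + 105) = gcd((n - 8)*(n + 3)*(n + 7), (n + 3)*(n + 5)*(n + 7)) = n^2 + 10*n + 21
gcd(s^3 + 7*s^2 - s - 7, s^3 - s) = s^2 - 1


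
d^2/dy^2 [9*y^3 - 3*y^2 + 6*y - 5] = 54*y - 6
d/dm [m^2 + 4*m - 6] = 2*m + 4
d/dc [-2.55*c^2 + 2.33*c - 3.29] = 2.33 - 5.1*c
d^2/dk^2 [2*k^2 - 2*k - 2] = 4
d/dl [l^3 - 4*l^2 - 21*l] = 3*l^2 - 8*l - 21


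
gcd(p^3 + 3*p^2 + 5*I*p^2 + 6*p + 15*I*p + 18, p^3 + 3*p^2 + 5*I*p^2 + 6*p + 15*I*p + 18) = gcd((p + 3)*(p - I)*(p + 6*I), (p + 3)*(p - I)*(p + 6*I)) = p^3 + p^2*(3 + 5*I) + p*(6 + 15*I) + 18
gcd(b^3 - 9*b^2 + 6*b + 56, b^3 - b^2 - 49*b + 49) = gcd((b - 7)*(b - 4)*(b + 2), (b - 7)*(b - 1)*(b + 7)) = b - 7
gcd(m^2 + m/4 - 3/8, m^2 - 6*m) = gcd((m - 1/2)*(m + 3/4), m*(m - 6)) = 1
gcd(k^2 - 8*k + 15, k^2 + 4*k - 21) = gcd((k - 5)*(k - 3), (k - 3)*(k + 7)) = k - 3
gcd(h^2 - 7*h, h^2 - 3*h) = h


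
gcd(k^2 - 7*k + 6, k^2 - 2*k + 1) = k - 1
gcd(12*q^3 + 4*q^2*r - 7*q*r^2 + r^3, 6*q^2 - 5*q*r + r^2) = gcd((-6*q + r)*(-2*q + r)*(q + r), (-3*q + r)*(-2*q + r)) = 2*q - r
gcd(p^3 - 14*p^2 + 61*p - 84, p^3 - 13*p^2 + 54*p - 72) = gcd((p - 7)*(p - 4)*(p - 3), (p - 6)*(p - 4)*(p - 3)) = p^2 - 7*p + 12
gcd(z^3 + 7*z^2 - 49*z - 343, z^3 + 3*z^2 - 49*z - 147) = z^2 - 49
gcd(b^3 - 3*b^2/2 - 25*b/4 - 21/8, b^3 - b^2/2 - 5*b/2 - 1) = b + 1/2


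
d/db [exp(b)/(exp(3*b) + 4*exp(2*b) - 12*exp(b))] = -2*(exp(b) + 2)*exp(b)/(exp(2*b) + 4*exp(b) - 12)^2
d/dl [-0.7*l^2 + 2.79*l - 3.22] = 2.79 - 1.4*l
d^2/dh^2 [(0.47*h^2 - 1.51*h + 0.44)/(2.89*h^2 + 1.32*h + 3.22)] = (-28.809254*h^3 - 4.19281200000001*h^2 + 94.38162*h + 15.926712)/(24.137569*h^6 + 33.074316*h^5 + 95.787894*h^4 + 76.001904*h^3 + 106.725612*h^2 + 41.058864*h + 33.386248)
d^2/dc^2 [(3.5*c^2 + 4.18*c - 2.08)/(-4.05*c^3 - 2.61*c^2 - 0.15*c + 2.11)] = (-114.8175*c^6 - 411.3747*c^5 + 157.05576*c^4 - 116.073216*c^3 - 451.694772*c^2 - 26.584308*c - 10.807504)/(66.430125*c^9 + 128.431575*c^8 + 90.14814*c^7 - 76.534794*c^6 - 130.48371*c^5 - 50.635368*c^4 + 49.14*c^3 + 34.717518*c^2 + 2.003445*c - 9.393931)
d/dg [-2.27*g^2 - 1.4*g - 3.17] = -4.54*g - 1.4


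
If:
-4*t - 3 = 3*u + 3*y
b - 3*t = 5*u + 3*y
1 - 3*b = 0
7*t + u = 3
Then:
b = 1/3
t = 8/45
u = 79/45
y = -404/135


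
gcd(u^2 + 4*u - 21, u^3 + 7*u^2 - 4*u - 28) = u + 7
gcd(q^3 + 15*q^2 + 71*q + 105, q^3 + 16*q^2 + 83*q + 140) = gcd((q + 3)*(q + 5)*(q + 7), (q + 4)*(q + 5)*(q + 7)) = q^2 + 12*q + 35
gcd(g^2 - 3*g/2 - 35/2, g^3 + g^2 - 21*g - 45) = g - 5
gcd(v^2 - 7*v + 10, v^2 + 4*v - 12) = v - 2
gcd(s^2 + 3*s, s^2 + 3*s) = s^2 + 3*s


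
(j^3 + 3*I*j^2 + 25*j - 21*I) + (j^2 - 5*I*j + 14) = j^3 + j^2 + 3*I*j^2 + 25*j - 5*I*j + 14 - 21*I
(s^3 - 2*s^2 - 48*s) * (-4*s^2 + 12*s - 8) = -4*s^5 + 20*s^4 + 160*s^3 - 560*s^2 + 384*s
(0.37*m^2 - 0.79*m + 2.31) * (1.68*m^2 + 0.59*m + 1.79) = 0.6216*m^4 - 1.1089*m^3 + 4.077*m^2 - 0.0512000000000001*m + 4.1349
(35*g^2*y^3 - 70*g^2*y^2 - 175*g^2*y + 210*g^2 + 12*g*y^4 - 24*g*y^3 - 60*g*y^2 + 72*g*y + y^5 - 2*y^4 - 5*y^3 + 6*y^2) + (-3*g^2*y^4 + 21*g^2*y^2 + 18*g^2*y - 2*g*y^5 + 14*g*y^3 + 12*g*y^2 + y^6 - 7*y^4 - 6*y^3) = -3*g^2*y^4 + 35*g^2*y^3 - 49*g^2*y^2 - 157*g^2*y + 210*g^2 - 2*g*y^5 + 12*g*y^4 - 10*g*y^3 - 48*g*y^2 + 72*g*y + y^6 + y^5 - 9*y^4 - 11*y^3 + 6*y^2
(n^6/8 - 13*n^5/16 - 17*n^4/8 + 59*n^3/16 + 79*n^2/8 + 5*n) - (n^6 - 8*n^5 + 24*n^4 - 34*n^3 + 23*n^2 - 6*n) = -7*n^6/8 + 115*n^5/16 - 209*n^4/8 + 603*n^3/16 - 105*n^2/8 + 11*n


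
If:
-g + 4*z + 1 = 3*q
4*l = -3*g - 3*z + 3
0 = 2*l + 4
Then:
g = 11/3 - z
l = -2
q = 5*z/3 - 8/9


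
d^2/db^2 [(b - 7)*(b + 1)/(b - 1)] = -24/(b^3 - 3*b^2 + 3*b - 1)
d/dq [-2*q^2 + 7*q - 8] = 7 - 4*q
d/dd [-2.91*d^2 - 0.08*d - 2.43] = -5.82*d - 0.08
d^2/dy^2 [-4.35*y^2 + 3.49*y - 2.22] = -8.70000000000000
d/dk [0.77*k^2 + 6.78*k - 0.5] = 1.54*k + 6.78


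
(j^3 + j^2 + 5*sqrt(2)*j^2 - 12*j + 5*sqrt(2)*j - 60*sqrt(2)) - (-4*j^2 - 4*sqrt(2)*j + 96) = j^3 + 5*j^2 + 5*sqrt(2)*j^2 - 12*j + 9*sqrt(2)*j - 96 - 60*sqrt(2)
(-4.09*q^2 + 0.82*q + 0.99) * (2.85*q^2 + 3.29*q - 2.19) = -11.6565*q^4 - 11.1191*q^3 + 14.4764*q^2 + 1.4613*q - 2.1681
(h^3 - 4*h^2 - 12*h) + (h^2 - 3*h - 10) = h^3 - 3*h^2 - 15*h - 10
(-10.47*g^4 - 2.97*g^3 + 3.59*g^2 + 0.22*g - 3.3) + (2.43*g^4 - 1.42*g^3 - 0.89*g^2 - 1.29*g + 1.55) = -8.04*g^4 - 4.39*g^3 + 2.7*g^2 - 1.07*g - 1.75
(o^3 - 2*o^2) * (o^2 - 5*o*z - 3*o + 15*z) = o^5 - 5*o^4*z - 5*o^4 + 25*o^3*z + 6*o^3 - 30*o^2*z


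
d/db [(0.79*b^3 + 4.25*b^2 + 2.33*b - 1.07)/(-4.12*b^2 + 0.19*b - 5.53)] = (-3.2548*b^4 + 0.300199999999997*b^3 - 2.699*b^2 - 55.8218*b - 12.6816)/(16.9744*b^4 - 1.5656*b^3 + 45.6033*b^2 - 2.1014*b + 30.5809)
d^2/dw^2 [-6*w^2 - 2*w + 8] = -12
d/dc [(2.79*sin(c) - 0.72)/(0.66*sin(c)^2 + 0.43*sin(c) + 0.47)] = (-1.8414*sin(c)^2 + 0.9504*sin(c) + 1.6209)*cos(c)/(0.4356*sin(c)^4 + 0.5676*sin(c)^3 + 0.8053*sin(c)^2 + 0.4042*sin(c) + 0.2209)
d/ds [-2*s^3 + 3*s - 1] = 3 - 6*s^2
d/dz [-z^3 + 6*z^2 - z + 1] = -3*z^2 + 12*z - 1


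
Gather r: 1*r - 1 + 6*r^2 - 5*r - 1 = 6*r^2 - 4*r - 2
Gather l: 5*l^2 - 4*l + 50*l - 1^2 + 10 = 5*l^2 + 46*l + 9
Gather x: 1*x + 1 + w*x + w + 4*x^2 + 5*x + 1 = w + 4*x^2 + x*(w + 6) + 2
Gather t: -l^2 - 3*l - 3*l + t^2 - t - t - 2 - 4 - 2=-l^2 - 6*l + t^2 - 2*t - 8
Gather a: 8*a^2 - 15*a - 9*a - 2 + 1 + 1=8*a^2 - 24*a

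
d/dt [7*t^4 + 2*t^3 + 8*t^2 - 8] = 2*t*(14*t^2 + 3*t + 8)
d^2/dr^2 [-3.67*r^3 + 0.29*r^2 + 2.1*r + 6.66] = 0.58 - 22.02*r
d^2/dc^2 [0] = 0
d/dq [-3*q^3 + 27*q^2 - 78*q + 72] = -9*q^2 + 54*q - 78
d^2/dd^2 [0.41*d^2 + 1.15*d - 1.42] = 0.820000000000000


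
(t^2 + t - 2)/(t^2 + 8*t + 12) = (t - 1)/(t + 6)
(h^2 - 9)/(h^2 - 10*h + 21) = (h + 3)/(h - 7)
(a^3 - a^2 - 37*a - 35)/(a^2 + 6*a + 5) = a - 7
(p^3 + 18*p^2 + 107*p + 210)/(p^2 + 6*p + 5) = (p^2 + 13*p + 42)/(p + 1)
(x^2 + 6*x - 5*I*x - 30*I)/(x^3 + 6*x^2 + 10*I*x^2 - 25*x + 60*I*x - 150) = (x - 5*I)/(x^2 + 10*I*x - 25)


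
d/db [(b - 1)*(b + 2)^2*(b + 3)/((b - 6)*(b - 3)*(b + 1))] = (b^6 - 16*b^5 - 30*b^4 + 188*b^3 + 409*b^2 + 132*b + 36)/(b^6 - 16*b^5 + 82*b^4 - 108*b^3 - 207*b^2 + 324*b + 324)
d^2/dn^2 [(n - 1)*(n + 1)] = 2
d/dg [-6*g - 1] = -6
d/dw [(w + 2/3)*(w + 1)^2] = (w + 1)*(9*w + 7)/3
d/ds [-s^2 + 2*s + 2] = 2 - 2*s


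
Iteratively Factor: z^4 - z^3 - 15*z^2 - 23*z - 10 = (z + 1)*(z^3 - 2*z^2 - 13*z - 10) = (z + 1)^2*(z^2 - 3*z - 10) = (z + 1)^2*(z + 2)*(z - 5)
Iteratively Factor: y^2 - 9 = (y + 3)*(y - 3)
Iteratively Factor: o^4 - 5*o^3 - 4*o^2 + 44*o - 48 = (o + 3)*(o^3 - 8*o^2 + 20*o - 16) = (o - 4)*(o + 3)*(o^2 - 4*o + 4) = (o - 4)*(o - 2)*(o + 3)*(o - 2)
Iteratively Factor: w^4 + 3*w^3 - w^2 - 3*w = (w + 1)*(w^3 + 2*w^2 - 3*w) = (w + 1)*(w + 3)*(w^2 - w) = w*(w + 1)*(w + 3)*(w - 1)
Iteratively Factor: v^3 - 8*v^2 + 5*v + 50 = (v - 5)*(v^2 - 3*v - 10) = (v - 5)*(v + 2)*(v - 5)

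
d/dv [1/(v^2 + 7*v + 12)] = (-2*v - 7)/(v^2 + 7*v + 12)^2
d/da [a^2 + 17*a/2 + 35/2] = 2*a + 17/2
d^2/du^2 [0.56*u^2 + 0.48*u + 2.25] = 1.12000000000000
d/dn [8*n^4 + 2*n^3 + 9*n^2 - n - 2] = 32*n^3 + 6*n^2 + 18*n - 1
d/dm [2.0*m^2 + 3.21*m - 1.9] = 4.0*m + 3.21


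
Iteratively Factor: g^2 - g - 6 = (g - 3)*(g + 2)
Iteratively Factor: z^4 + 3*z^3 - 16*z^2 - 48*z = (z - 4)*(z^3 + 7*z^2 + 12*z) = z*(z - 4)*(z^2 + 7*z + 12) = z*(z - 4)*(z + 4)*(z + 3)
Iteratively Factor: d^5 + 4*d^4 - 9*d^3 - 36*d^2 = (d)*(d^4 + 4*d^3 - 9*d^2 - 36*d) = d^2*(d^3 + 4*d^2 - 9*d - 36) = d^2*(d + 4)*(d^2 - 9) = d^2*(d + 3)*(d + 4)*(d - 3)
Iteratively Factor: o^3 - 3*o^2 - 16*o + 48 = (o - 4)*(o^2 + o - 12) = (o - 4)*(o - 3)*(o + 4)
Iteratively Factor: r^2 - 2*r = (r)*(r - 2)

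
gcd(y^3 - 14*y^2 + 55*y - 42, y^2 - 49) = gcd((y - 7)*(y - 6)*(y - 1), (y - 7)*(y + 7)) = y - 7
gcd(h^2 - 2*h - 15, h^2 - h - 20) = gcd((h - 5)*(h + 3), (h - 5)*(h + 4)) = h - 5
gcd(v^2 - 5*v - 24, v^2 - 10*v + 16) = v - 8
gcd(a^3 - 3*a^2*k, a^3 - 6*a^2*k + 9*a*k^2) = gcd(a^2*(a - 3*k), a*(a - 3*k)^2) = a^2 - 3*a*k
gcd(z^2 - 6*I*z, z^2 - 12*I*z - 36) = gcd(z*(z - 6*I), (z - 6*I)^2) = z - 6*I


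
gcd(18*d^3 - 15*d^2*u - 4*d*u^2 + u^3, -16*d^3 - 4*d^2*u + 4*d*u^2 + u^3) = 1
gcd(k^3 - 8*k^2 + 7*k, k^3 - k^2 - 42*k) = k^2 - 7*k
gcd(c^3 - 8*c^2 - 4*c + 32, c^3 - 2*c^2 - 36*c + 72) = c - 2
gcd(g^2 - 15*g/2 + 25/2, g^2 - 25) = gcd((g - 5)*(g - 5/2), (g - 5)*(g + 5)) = g - 5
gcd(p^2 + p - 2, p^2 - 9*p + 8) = p - 1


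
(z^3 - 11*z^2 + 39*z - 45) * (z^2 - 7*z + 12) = z^5 - 18*z^4 + 128*z^3 - 450*z^2 + 783*z - 540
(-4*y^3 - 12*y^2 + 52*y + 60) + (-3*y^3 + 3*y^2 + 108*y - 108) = -7*y^3 - 9*y^2 + 160*y - 48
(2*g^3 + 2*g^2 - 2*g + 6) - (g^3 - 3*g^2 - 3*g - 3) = g^3 + 5*g^2 + g + 9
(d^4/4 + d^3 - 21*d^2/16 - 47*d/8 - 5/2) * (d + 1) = d^5/4 + 5*d^4/4 - 5*d^3/16 - 115*d^2/16 - 67*d/8 - 5/2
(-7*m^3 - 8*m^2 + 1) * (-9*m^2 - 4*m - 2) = 63*m^5 + 100*m^4 + 46*m^3 + 7*m^2 - 4*m - 2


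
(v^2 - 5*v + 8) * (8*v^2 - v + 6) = 8*v^4 - 41*v^3 + 75*v^2 - 38*v + 48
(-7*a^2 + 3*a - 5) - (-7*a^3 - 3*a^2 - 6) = 7*a^3 - 4*a^2 + 3*a + 1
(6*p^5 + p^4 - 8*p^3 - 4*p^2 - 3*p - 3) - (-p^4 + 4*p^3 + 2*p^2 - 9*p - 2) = 6*p^5 + 2*p^4 - 12*p^3 - 6*p^2 + 6*p - 1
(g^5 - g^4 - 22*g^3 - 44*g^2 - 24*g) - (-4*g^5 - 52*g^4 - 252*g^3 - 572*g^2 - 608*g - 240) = 5*g^5 + 51*g^4 + 230*g^3 + 528*g^2 + 584*g + 240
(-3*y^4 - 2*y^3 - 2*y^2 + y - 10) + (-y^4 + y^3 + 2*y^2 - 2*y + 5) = -4*y^4 - y^3 - y - 5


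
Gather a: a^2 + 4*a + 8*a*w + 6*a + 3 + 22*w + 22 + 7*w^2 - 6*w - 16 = a^2 + a*(8*w + 10) + 7*w^2 + 16*w + 9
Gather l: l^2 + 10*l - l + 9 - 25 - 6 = l^2 + 9*l - 22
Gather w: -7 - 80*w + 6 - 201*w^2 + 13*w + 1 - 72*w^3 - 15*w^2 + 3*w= -72*w^3 - 216*w^2 - 64*w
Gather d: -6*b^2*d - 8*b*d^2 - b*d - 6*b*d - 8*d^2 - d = d^2*(-8*b - 8) + d*(-6*b^2 - 7*b - 1)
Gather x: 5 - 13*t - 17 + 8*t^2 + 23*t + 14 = 8*t^2 + 10*t + 2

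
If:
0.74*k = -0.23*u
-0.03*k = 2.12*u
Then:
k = 0.00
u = 0.00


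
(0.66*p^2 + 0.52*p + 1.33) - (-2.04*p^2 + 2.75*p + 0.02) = 2.7*p^2 - 2.23*p + 1.31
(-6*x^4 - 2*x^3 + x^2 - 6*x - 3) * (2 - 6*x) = 36*x^5 - 10*x^3 + 38*x^2 + 6*x - 6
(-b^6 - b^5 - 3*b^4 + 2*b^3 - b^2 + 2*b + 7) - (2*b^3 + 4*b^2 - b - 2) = -b^6 - b^5 - 3*b^4 - 5*b^2 + 3*b + 9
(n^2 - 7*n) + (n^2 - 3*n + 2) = 2*n^2 - 10*n + 2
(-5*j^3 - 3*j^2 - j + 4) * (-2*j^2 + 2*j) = 10*j^5 - 4*j^4 - 4*j^3 - 10*j^2 + 8*j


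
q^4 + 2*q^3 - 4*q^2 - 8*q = q*(q - 2)*(q + 2)^2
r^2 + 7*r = r*(r + 7)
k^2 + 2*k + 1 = (k + 1)^2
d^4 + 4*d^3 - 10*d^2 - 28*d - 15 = (d - 3)*(d + 1)^2*(d + 5)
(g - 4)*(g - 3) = g^2 - 7*g + 12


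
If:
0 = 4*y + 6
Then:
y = -3/2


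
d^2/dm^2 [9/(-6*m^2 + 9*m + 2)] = 54*(-12*m^2 + 18*m + 3*(4*m - 3)^2 + 4)/(-6*m^2 + 9*m + 2)^3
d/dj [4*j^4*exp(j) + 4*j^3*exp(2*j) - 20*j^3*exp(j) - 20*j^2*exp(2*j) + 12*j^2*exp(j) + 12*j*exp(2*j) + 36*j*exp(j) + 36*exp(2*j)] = 4*(j^4 + 2*j^3*exp(j) - j^3 - 7*j^2*exp(j) - 12*j^2 - 4*j*exp(j) + 15*j + 21*exp(j) + 9)*exp(j)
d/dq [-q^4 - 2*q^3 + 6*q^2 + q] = -4*q^3 - 6*q^2 + 12*q + 1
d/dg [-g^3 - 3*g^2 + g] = -3*g^2 - 6*g + 1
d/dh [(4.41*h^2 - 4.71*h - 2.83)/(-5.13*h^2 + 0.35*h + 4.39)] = (-22.6188*h^2 + 9.684*h - 19.6864)/(26.3169*h^4 - 3.591*h^3 - 44.9189*h^2 + 3.073*h + 19.2721)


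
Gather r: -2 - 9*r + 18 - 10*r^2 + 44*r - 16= -10*r^2 + 35*r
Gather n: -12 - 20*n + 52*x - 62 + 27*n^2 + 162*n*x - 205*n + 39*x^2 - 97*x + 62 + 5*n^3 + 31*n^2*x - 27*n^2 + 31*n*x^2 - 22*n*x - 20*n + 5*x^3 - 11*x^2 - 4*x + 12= 5*n^3 + 31*n^2*x + n*(31*x^2 + 140*x - 245) + 5*x^3 + 28*x^2 - 49*x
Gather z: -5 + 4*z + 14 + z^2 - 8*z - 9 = z^2 - 4*z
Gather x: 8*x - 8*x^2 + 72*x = -8*x^2 + 80*x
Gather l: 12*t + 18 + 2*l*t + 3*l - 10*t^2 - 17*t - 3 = l*(2*t + 3) - 10*t^2 - 5*t + 15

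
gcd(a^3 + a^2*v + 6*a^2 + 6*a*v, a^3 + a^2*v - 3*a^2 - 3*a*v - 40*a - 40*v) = a + v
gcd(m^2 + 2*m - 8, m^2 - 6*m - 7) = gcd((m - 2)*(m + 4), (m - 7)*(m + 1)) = 1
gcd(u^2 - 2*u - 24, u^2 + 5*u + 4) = u + 4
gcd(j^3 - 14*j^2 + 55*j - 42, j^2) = 1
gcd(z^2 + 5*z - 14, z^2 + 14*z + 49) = z + 7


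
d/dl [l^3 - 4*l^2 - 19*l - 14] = 3*l^2 - 8*l - 19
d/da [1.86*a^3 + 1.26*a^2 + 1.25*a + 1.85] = 5.58*a^2 + 2.52*a + 1.25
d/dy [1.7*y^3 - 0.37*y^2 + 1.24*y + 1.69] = 5.1*y^2 - 0.74*y + 1.24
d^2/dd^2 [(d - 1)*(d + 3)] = 2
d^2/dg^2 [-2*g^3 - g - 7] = -12*g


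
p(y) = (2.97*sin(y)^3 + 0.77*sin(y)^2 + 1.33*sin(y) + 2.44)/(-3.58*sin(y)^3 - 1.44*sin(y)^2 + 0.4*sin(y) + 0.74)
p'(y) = (8.91*sin(y)^2*cos(y) + 1.54*sin(y)*cos(y) + 1.33*cos(y))/(-3.58*sin(y)^3 - 1.44*sin(y)^2 + 0.4*sin(y) + 0.74) + (10.74*sin(y)^2*cos(y) + 2.88*sin(y)*cos(y) - 0.4*cos(y))*(2.97*sin(y)^3 + 0.77*sin(y)^2 + 1.33*sin(y) + 2.44)/(-3.58*sin(y)^3 - 1.44*sin(y)^2 + 0.4*sin(y) + 0.74)^2 = (3.5527136788005e-15*sin(y)^5 - 1.5202*sin(y)^4 + 11.8988*sin(y)^3 + 35.0222*sin(y)^2 + 8.1668*sin(y) + 0.0082000000000001)*cos(y)/(12.8164*sin(y)^6 + 10.3104*sin(y)^5 - 0.7904*sin(y)^4 - 6.4504*sin(y)^3 - 1.9712*sin(y)^2 + 0.592*sin(y) + 0.5476)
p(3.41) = 3.48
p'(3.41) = -0.20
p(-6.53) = 3.48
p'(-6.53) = -0.20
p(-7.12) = 0.59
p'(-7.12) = 4.27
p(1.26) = -2.13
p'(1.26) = 1.38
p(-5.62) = -10.75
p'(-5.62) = 105.50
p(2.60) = 51.12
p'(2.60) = -2412.51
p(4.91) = -0.40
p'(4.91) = 0.47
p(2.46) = -9.11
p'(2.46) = -75.04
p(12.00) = 2.24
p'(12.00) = 7.17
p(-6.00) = 4.44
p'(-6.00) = 11.58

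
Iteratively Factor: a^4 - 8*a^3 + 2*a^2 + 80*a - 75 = (a - 5)*(a^3 - 3*a^2 - 13*a + 15) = (a - 5)^2*(a^2 + 2*a - 3) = (a - 5)^2*(a + 3)*(a - 1)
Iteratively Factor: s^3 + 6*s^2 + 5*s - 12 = (s - 1)*(s^2 + 7*s + 12) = (s - 1)*(s + 4)*(s + 3)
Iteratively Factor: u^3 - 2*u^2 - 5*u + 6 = (u - 3)*(u^2 + u - 2) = (u - 3)*(u + 2)*(u - 1)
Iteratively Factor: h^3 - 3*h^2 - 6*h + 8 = (h - 4)*(h^2 + h - 2) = (h - 4)*(h - 1)*(h + 2)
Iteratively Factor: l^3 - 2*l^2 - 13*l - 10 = (l + 1)*(l^2 - 3*l - 10) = (l - 5)*(l + 1)*(l + 2)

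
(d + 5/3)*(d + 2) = d^2 + 11*d/3 + 10/3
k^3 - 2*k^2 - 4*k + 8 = (k - 2)^2*(k + 2)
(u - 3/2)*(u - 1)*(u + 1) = u^3 - 3*u^2/2 - u + 3/2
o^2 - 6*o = o*(o - 6)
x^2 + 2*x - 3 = (x - 1)*(x + 3)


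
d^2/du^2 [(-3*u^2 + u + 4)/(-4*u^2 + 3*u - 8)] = 40*(u^3 - 24*u^2 + 12*u + 13)/(64*u^6 - 144*u^5 + 492*u^4 - 603*u^3 + 984*u^2 - 576*u + 512)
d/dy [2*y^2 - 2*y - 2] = 4*y - 2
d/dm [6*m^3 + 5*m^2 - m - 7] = 18*m^2 + 10*m - 1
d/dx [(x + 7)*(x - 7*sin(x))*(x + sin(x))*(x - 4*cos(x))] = (x + 7)*(x - 7*sin(x))*(x + sin(x))*(4*sin(x) + 1) + (x + 7)*(x - 7*sin(x))*(x - 4*cos(x))*(cos(x) + 1) - (x + 7)*(x + sin(x))*(x - 4*cos(x))*(7*cos(x) - 1) + (x - 7*sin(x))*(x + sin(x))*(x - 4*cos(x))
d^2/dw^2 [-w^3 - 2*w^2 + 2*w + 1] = -6*w - 4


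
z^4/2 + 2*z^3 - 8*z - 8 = (z/2 + 1)*(z - 2)*(z + 2)^2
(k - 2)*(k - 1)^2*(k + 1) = k^4 - 3*k^3 + k^2 + 3*k - 2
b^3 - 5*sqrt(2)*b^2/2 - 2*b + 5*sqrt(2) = (b - 5*sqrt(2)/2)*(b - sqrt(2))*(b + sqrt(2))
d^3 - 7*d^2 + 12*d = d*(d - 4)*(d - 3)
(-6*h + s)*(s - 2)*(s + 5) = -6*h*s^2 - 18*h*s + 60*h + s^3 + 3*s^2 - 10*s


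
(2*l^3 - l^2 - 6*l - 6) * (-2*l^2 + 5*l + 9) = -4*l^5 + 12*l^4 + 25*l^3 - 27*l^2 - 84*l - 54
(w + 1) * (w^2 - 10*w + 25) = w^3 - 9*w^2 + 15*w + 25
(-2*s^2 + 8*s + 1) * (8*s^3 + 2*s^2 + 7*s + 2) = -16*s^5 + 60*s^4 + 10*s^3 + 54*s^2 + 23*s + 2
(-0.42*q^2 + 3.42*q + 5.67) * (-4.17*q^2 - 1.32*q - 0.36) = 1.7514*q^4 - 13.707*q^3 - 28.0071*q^2 - 8.7156*q - 2.0412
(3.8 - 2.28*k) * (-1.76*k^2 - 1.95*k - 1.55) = 4.0128*k^3 - 2.242*k^2 - 3.876*k - 5.89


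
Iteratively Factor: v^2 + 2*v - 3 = (v + 3)*(v - 1)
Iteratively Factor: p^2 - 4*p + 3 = (p - 1)*(p - 3)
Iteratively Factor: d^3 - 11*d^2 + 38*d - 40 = (d - 5)*(d^2 - 6*d + 8) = (d - 5)*(d - 2)*(d - 4)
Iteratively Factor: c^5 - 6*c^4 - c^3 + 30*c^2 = (c + 2)*(c^4 - 8*c^3 + 15*c^2) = c*(c + 2)*(c^3 - 8*c^2 + 15*c) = c*(c - 3)*(c + 2)*(c^2 - 5*c) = c*(c - 5)*(c - 3)*(c + 2)*(c)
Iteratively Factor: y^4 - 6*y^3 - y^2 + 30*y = (y + 2)*(y^3 - 8*y^2 + 15*y) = (y - 3)*(y + 2)*(y^2 - 5*y) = y*(y - 3)*(y + 2)*(y - 5)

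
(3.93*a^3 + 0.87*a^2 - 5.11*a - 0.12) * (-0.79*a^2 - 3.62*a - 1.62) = -3.1047*a^5 - 14.9139*a^4 - 5.4791*a^3 + 17.1836*a^2 + 8.7126*a + 0.1944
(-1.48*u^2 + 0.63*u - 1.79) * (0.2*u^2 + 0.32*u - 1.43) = -0.296*u^4 - 0.3476*u^3 + 1.96*u^2 - 1.4737*u + 2.5597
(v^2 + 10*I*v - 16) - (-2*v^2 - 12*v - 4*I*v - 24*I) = 3*v^2 + 12*v + 14*I*v - 16 + 24*I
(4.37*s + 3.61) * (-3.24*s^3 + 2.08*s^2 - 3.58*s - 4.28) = -14.1588*s^4 - 2.6068*s^3 - 8.1358*s^2 - 31.6274*s - 15.4508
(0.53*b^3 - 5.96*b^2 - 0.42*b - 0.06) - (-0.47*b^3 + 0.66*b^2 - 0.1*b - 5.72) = 1.0*b^3 - 6.62*b^2 - 0.32*b + 5.66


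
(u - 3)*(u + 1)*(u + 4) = u^3 + 2*u^2 - 11*u - 12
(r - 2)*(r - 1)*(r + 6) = r^3 + 3*r^2 - 16*r + 12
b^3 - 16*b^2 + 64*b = b*(b - 8)^2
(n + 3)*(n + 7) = n^2 + 10*n + 21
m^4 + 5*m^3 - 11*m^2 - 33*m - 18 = (m - 3)*(m + 1)^2*(m + 6)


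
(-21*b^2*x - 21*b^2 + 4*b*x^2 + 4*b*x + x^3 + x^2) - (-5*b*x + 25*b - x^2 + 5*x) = -21*b^2*x - 21*b^2 + 4*b*x^2 + 9*b*x - 25*b + x^3 + 2*x^2 - 5*x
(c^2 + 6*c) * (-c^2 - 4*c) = -c^4 - 10*c^3 - 24*c^2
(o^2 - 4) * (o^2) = o^4 - 4*o^2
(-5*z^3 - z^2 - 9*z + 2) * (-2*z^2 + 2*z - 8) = 10*z^5 - 8*z^4 + 56*z^3 - 14*z^2 + 76*z - 16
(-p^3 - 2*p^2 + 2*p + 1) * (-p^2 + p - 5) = p^5 + p^4 + p^3 + 11*p^2 - 9*p - 5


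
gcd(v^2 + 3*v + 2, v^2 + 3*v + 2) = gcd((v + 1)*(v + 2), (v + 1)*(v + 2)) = v^2 + 3*v + 2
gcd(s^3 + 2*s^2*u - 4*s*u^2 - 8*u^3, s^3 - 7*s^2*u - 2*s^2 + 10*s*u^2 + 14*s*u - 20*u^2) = s - 2*u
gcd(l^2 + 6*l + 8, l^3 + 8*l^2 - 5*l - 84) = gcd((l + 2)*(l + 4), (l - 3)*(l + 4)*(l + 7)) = l + 4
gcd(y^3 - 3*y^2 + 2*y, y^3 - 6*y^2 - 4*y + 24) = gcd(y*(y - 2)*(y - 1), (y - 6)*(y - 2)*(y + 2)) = y - 2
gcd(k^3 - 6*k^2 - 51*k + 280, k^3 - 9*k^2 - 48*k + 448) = k^2 - k - 56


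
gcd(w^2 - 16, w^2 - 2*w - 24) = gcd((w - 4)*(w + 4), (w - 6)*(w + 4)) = w + 4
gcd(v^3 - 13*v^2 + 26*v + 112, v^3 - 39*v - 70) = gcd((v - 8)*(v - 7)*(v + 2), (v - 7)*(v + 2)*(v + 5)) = v^2 - 5*v - 14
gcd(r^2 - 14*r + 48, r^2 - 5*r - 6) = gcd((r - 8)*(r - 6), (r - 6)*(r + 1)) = r - 6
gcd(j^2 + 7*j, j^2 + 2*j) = j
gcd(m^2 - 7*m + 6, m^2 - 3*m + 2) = m - 1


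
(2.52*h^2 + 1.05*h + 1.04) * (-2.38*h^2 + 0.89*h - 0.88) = -5.9976*h^4 - 0.2562*h^3 - 3.7583*h^2 + 0.00160000000000005*h - 0.9152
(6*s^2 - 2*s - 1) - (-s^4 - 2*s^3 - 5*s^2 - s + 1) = s^4 + 2*s^3 + 11*s^2 - s - 2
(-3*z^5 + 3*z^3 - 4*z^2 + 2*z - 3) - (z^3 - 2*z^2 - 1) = -3*z^5 + 2*z^3 - 2*z^2 + 2*z - 2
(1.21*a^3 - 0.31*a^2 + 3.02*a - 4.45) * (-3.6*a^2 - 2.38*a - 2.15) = -4.356*a^5 - 1.7638*a^4 - 12.7357*a^3 + 9.4989*a^2 + 4.098*a + 9.5675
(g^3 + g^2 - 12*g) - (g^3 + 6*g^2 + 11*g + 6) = -5*g^2 - 23*g - 6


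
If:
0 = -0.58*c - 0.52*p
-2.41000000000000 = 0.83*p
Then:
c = 2.60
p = -2.90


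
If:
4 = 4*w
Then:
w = 1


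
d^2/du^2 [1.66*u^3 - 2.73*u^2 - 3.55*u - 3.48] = 9.96*u - 5.46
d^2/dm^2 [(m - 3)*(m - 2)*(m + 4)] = 6*m - 2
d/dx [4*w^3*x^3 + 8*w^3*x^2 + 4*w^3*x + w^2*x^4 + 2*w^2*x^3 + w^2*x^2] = 2*w^2*(6*w*x^2 + 8*w*x + 2*w + 2*x^3 + 3*x^2 + x)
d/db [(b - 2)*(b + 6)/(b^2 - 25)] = 2*(-2*b^2 - 13*b - 50)/(b^4 - 50*b^2 + 625)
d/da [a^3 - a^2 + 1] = a*(3*a - 2)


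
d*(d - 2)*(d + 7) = d^3 + 5*d^2 - 14*d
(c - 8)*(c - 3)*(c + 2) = c^3 - 9*c^2 + 2*c + 48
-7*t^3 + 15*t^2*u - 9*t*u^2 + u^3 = (-7*t + u)*(-t + u)^2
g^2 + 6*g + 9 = (g + 3)^2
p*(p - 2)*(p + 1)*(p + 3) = p^4 + 2*p^3 - 5*p^2 - 6*p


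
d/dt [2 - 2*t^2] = -4*t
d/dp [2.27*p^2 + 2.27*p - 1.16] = 4.54*p + 2.27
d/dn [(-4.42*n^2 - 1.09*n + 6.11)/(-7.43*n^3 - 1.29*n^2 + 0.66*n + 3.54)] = (-32.8406*n^4 - 16.1974*n^3 + 131.8686*n^2 - 15.5298*n - 7.8912)/(55.2049*n^6 + 19.1694*n^5 - 8.1435*n^4 - 54.3072*n^3 - 8.6976*n^2 + 4.6728*n + 12.5316)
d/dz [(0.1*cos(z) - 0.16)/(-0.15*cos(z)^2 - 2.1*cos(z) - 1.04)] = (-0.015*cos(z)^2 + 0.048*cos(z) + 0.44)*sin(z)/(0.0225*cos(z)^4 + 0.63*cos(z)^3 + 4.722*cos(z)^2 + 4.368*cos(z) + 1.0816)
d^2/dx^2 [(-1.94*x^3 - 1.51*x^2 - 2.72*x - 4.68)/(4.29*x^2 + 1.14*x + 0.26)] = (5.6843418860808e-14*x^5 - 5.6843418860808e-14*x^4 - 86.063388*x^3 - 510.1317*x^2 - 119.911584*x - 0.315847999999999)/(78.953589*x^6 + 62.942022*x^5 + 31.08105*x^4 + 9.11088*x^3 + 1.8837*x^2 + 0.231192*x + 0.017576)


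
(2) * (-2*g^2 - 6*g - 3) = -4*g^2 - 12*g - 6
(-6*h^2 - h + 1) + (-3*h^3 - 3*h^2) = -3*h^3 - 9*h^2 - h + 1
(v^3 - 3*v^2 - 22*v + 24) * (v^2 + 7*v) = v^5 + 4*v^4 - 43*v^3 - 130*v^2 + 168*v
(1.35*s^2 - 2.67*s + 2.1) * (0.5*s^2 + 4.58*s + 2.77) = 0.675*s^4 + 4.848*s^3 - 7.4391*s^2 + 2.2221*s + 5.817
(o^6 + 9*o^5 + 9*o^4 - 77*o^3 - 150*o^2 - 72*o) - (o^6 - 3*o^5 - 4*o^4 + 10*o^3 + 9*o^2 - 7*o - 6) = 12*o^5 + 13*o^4 - 87*o^3 - 159*o^2 - 65*o + 6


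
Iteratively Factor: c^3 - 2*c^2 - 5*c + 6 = (c + 2)*(c^2 - 4*c + 3) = (c - 1)*(c + 2)*(c - 3)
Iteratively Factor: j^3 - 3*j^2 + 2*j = (j - 2)*(j^2 - j) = (j - 2)*(j - 1)*(j)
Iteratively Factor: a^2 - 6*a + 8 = (a - 2)*(a - 4)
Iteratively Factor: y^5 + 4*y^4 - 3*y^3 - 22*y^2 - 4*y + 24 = (y - 2)*(y^4 + 6*y^3 + 9*y^2 - 4*y - 12) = (y - 2)*(y - 1)*(y^3 + 7*y^2 + 16*y + 12) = (y - 2)*(y - 1)*(y + 2)*(y^2 + 5*y + 6) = (y - 2)*(y - 1)*(y + 2)^2*(y + 3)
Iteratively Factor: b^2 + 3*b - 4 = (b - 1)*(b + 4)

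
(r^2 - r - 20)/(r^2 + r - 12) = (r - 5)/(r - 3)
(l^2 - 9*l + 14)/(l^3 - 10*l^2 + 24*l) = (l^2 - 9*l + 14)/(l*(l^2 - 10*l + 24))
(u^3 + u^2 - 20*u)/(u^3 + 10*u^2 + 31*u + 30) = u*(u - 4)/(u^2 + 5*u + 6)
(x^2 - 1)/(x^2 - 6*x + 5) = (x + 1)/(x - 5)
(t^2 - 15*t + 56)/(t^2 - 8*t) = (t - 7)/t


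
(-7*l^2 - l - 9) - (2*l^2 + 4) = -9*l^2 - l - 13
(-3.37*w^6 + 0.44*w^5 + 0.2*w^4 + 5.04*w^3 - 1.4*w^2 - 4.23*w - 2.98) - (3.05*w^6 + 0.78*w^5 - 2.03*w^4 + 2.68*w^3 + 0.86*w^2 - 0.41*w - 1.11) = -6.42*w^6 - 0.34*w^5 + 2.23*w^4 + 2.36*w^3 - 2.26*w^2 - 3.82*w - 1.87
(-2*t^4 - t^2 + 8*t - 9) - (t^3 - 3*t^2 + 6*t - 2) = -2*t^4 - t^3 + 2*t^2 + 2*t - 7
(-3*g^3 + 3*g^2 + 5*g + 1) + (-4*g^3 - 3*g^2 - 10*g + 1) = -7*g^3 - 5*g + 2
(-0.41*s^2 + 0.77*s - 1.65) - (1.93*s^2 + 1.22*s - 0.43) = -2.34*s^2 - 0.45*s - 1.22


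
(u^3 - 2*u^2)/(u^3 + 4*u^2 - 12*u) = u/(u + 6)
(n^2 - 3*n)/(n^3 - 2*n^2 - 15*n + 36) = n/(n^2 + n - 12)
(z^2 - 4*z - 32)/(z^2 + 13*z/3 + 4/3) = 3*(z - 8)/(3*z + 1)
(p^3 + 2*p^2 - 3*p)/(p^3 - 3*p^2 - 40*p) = (-p^2 - 2*p + 3)/(-p^2 + 3*p + 40)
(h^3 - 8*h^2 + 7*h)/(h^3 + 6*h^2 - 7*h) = (h - 7)/(h + 7)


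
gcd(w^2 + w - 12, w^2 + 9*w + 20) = w + 4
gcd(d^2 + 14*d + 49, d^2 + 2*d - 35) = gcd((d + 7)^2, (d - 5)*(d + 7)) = d + 7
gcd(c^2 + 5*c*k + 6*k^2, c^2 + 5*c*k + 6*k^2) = c^2 + 5*c*k + 6*k^2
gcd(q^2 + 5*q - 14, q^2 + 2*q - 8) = q - 2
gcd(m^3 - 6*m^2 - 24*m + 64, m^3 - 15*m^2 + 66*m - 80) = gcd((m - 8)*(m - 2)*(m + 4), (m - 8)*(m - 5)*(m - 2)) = m^2 - 10*m + 16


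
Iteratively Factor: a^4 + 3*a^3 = (a)*(a^3 + 3*a^2) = a^2*(a^2 + 3*a) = a^3*(a + 3)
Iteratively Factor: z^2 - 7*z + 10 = (z - 5)*(z - 2)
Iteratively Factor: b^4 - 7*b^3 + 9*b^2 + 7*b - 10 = (b - 2)*(b^3 - 5*b^2 - b + 5) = (b - 5)*(b - 2)*(b^2 - 1) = (b - 5)*(b - 2)*(b - 1)*(b + 1)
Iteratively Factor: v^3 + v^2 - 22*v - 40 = (v + 4)*(v^2 - 3*v - 10) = (v + 2)*(v + 4)*(v - 5)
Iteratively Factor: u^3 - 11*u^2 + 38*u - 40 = (u - 5)*(u^2 - 6*u + 8) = (u - 5)*(u - 2)*(u - 4)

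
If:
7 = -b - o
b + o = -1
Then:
No Solution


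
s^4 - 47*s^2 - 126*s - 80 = (s - 8)*(s + 1)*(s + 2)*(s + 5)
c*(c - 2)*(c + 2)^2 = c^4 + 2*c^3 - 4*c^2 - 8*c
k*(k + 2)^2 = k^3 + 4*k^2 + 4*k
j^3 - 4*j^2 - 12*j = j*(j - 6)*(j + 2)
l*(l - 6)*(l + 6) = l^3 - 36*l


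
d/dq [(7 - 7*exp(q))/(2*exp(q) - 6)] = 7*exp(q)/(exp(q) - 3)^2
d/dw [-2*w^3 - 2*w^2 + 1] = 2*w*(-3*w - 2)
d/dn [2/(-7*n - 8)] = 14/(7*n + 8)^2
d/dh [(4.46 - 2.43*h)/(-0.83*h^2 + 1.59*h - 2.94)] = (-2.0169*h^2 + 7.4036*h + 0.0528000000000004)/(0.6889*h^4 - 2.6394*h^3 + 7.4085*h^2 - 9.3492*h + 8.6436)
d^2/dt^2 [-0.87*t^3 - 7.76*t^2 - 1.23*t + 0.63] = -5.22*t - 15.52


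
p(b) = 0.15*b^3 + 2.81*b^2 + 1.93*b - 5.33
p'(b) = 0.45*b^2 + 5.62*b + 1.93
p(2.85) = 26.47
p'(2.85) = 21.60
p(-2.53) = 5.34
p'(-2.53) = -9.41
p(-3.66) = 17.89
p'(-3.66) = -12.61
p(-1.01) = -4.57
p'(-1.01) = -3.29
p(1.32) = 2.46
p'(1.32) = 10.13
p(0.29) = -4.53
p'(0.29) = 3.60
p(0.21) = -4.80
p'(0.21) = 3.13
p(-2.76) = 7.59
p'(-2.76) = -10.15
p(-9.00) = 95.56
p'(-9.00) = -12.20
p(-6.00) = 51.85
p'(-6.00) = -15.59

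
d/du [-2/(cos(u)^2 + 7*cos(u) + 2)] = -2*(2*cos(u) + 7)*sin(u)/(cos(u)^2 + 7*cos(u) + 2)^2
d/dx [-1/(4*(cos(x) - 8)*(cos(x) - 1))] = (9 - 2*cos(x))*sin(x)/(4*(cos(x) - 8)^2*(cos(x) - 1)^2)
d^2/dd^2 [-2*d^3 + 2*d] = -12*d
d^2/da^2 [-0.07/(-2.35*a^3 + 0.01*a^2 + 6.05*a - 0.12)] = ((0.0014 - 0.987*a)*(2.35*a^3 - 0.01*a^2 - 6.05*a + 0.12) + 0.07*(-14.1*a^2 + 0.04*a + 12.1)*(-7.05*a^2 + 0.02*a + 6.05))/(2.35*a^3 - 0.01*a^2 - 6.05*a + 0.12)^3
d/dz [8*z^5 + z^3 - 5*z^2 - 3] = z*(40*z^3 + 3*z - 10)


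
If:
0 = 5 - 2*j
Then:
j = 5/2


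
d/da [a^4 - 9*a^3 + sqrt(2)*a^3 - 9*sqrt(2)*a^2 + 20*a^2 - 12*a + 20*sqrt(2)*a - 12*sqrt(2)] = 4*a^3 - 27*a^2 + 3*sqrt(2)*a^2 - 18*sqrt(2)*a + 40*a - 12 + 20*sqrt(2)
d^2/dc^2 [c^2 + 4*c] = 2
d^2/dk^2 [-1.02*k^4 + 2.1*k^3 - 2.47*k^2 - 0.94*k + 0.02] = -12.24*k^2 + 12.6*k - 4.94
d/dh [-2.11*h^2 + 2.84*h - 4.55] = 2.84 - 4.22*h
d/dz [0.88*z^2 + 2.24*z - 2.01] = 1.76*z + 2.24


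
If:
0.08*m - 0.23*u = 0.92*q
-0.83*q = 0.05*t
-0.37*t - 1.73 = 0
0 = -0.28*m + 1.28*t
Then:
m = -21.37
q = 0.28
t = -4.68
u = -8.56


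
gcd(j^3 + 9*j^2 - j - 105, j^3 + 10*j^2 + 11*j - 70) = j^2 + 12*j + 35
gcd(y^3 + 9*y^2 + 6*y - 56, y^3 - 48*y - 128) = y + 4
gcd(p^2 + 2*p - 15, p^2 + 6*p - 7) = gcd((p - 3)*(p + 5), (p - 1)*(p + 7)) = 1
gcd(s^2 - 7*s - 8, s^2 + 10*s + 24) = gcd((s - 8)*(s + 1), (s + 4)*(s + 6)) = 1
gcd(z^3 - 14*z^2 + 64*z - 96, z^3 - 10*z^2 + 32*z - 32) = z^2 - 8*z + 16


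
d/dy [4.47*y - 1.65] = 4.47000000000000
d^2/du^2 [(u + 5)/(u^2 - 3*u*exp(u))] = (u*(u - 3*exp(u))*(6*u*exp(u) - 4*u + (u + 5)*(3*u*exp(u) + 6*exp(u) - 2) + 6*exp(u)) + 2*(u + 5)*(3*u*exp(u) - 2*u + 3*exp(u))^2)/(u^3*(u - 3*exp(u))^3)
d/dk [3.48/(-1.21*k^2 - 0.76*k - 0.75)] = (8.4216*k + 2.6448)/(1.21*k^2 + 0.76*k + 0.75)^2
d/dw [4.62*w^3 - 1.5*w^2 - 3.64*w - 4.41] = 13.86*w^2 - 3.0*w - 3.64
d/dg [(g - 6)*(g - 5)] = 2*g - 11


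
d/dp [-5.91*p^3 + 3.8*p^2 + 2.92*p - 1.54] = -17.73*p^2 + 7.6*p + 2.92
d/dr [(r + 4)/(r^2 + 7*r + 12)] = -1/(r^2 + 6*r + 9)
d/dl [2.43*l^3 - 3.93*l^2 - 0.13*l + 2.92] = 7.29*l^2 - 7.86*l - 0.13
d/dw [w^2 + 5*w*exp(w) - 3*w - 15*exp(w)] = 5*w*exp(w) + 2*w - 10*exp(w) - 3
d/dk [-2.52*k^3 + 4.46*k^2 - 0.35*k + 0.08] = -7.56*k^2 + 8.92*k - 0.35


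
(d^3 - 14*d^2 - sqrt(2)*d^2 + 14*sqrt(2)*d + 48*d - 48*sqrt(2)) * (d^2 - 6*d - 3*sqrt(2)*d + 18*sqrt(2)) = d^5 - 20*d^4 - 4*sqrt(2)*d^4 + 80*sqrt(2)*d^3 + 138*d^3 - 528*sqrt(2)*d^2 - 408*d^2 + 792*d + 1152*sqrt(2)*d - 1728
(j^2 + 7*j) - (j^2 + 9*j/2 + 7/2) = 5*j/2 - 7/2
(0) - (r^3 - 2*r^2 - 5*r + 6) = -r^3 + 2*r^2 + 5*r - 6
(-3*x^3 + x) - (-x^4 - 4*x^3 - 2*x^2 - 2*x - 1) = x^4 + x^3 + 2*x^2 + 3*x + 1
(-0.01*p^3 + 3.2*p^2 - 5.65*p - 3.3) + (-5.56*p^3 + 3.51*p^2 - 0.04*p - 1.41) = -5.57*p^3 + 6.71*p^2 - 5.69*p - 4.71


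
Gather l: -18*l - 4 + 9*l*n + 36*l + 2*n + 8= l*(9*n + 18) + 2*n + 4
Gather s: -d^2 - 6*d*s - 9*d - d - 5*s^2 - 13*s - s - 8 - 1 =-d^2 - 10*d - 5*s^2 + s*(-6*d - 14) - 9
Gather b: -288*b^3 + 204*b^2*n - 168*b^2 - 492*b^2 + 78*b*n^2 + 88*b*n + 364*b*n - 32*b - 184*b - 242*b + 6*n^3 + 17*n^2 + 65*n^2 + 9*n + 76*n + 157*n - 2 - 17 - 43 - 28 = -288*b^3 + b^2*(204*n - 660) + b*(78*n^2 + 452*n - 458) + 6*n^3 + 82*n^2 + 242*n - 90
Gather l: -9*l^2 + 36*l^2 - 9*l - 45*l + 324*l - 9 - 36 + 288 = 27*l^2 + 270*l + 243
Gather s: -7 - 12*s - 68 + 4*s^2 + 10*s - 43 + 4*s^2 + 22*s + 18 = 8*s^2 + 20*s - 100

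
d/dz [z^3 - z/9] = 3*z^2 - 1/9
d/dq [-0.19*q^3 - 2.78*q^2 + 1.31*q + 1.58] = -0.57*q^2 - 5.56*q + 1.31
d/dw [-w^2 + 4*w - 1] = 4 - 2*w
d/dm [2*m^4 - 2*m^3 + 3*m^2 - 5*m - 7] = 8*m^3 - 6*m^2 + 6*m - 5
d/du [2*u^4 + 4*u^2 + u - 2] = 8*u^3 + 8*u + 1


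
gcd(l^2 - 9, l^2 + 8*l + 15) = l + 3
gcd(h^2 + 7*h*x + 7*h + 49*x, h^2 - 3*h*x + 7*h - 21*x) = h + 7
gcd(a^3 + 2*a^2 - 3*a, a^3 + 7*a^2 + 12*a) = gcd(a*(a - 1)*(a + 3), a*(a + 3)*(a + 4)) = a^2 + 3*a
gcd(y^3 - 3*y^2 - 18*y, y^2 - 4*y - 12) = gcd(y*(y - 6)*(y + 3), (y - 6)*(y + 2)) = y - 6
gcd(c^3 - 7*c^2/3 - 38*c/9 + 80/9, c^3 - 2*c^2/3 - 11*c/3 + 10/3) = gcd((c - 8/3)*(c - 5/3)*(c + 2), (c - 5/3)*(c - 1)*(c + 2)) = c^2 + c/3 - 10/3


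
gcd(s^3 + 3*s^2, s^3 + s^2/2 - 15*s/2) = s^2 + 3*s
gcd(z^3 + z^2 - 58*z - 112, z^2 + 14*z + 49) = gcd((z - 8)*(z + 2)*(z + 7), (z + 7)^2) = z + 7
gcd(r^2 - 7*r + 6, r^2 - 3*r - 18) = r - 6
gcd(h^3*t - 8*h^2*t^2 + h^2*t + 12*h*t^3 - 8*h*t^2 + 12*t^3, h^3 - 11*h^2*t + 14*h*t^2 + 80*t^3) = 1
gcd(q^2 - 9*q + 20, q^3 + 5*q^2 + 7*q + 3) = 1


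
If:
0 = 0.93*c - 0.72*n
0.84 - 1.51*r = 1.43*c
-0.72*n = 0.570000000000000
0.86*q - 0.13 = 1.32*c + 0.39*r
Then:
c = -0.61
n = -0.79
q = -0.27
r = 1.14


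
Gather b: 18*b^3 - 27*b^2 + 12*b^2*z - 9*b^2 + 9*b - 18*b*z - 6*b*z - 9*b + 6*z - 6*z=18*b^3 + b^2*(12*z - 36) - 24*b*z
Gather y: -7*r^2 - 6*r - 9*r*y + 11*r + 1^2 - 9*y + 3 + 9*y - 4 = -7*r^2 - 9*r*y + 5*r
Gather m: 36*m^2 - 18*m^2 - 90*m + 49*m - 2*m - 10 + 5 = 18*m^2 - 43*m - 5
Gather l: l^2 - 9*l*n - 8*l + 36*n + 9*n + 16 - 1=l^2 + l*(-9*n - 8) + 45*n + 15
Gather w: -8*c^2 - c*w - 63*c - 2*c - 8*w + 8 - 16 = -8*c^2 - 65*c + w*(-c - 8) - 8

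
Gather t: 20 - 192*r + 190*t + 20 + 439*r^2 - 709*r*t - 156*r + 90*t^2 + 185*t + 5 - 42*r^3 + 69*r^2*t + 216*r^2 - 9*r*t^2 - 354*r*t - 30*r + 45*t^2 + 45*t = -42*r^3 + 655*r^2 - 378*r + t^2*(135 - 9*r) + t*(69*r^2 - 1063*r + 420) + 45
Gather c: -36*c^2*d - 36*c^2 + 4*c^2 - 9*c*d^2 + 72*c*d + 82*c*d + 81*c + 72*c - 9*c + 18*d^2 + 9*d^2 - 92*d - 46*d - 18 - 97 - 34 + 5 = c^2*(-36*d - 32) + c*(-9*d^2 + 154*d + 144) + 27*d^2 - 138*d - 144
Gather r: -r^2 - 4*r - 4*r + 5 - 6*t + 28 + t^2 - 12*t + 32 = -r^2 - 8*r + t^2 - 18*t + 65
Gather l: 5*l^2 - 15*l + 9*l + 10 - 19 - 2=5*l^2 - 6*l - 11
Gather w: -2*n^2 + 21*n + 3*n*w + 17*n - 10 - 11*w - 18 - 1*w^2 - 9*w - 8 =-2*n^2 + 38*n - w^2 + w*(3*n - 20) - 36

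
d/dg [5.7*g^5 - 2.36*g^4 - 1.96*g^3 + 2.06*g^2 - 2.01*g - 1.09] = 28.5*g^4 - 9.44*g^3 - 5.88*g^2 + 4.12*g - 2.01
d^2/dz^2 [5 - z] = 0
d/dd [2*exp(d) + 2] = 2*exp(d)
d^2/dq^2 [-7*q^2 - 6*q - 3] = -14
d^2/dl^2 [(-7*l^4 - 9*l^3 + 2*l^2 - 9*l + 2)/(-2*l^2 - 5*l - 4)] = 2*(28*l^6 + 210*l^5 + 693*l^4 + 1329*l^3 + 1236*l^2 + 156*l - 246)/(8*l^6 + 60*l^5 + 198*l^4 + 365*l^3 + 396*l^2 + 240*l + 64)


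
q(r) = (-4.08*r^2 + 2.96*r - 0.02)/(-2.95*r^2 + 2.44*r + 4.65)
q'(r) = (2.96 - 8.16*r)/(-2.95*r^2 + 2.44*r + 4.65) + (5.9*r - 2.44)*(-4.08*r^2 + 2.96*r - 0.02)/(-2.95*r^2 + 2.44*r + 4.65)^2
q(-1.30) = 3.07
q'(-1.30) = 4.98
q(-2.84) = 1.59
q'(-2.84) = 0.16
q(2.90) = 1.97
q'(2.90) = -0.62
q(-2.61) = 1.63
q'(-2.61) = 0.22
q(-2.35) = 1.70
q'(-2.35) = 0.32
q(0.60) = 0.06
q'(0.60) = -0.37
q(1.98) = 4.87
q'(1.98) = -15.28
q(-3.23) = 1.53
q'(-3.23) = 0.11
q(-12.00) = 1.39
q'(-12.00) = 0.00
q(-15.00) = 1.38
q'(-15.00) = 0.00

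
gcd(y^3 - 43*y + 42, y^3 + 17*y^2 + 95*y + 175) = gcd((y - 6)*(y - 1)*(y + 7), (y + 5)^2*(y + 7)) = y + 7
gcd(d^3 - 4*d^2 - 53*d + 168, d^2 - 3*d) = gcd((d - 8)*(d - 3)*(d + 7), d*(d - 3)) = d - 3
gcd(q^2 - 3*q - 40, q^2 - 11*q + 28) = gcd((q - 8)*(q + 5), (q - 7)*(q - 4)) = 1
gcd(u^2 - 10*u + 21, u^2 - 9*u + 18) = u - 3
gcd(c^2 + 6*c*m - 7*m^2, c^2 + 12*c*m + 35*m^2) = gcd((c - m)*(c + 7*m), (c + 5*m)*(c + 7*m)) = c + 7*m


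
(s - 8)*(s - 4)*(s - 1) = s^3 - 13*s^2 + 44*s - 32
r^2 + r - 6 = (r - 2)*(r + 3)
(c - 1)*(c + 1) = c^2 - 1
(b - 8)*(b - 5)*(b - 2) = b^3 - 15*b^2 + 66*b - 80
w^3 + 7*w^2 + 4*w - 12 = (w - 1)*(w + 2)*(w + 6)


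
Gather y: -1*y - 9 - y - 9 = -2*y - 18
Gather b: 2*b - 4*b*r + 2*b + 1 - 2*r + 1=b*(4 - 4*r) - 2*r + 2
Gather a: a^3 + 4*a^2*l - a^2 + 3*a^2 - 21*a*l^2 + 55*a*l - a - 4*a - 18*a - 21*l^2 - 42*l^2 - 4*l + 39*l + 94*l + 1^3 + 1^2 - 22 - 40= a^3 + a^2*(4*l + 2) + a*(-21*l^2 + 55*l - 23) - 63*l^2 + 129*l - 60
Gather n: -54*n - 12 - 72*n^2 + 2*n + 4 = -72*n^2 - 52*n - 8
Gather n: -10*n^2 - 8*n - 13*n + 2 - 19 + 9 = -10*n^2 - 21*n - 8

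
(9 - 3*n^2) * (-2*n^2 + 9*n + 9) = 6*n^4 - 27*n^3 - 45*n^2 + 81*n + 81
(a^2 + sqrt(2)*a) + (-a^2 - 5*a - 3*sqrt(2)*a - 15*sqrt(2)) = -5*a - 2*sqrt(2)*a - 15*sqrt(2)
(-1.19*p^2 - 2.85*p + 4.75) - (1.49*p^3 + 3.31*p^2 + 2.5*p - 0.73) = -1.49*p^3 - 4.5*p^2 - 5.35*p + 5.48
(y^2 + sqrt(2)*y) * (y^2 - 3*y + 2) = y^4 - 3*y^3 + sqrt(2)*y^3 - 3*sqrt(2)*y^2 + 2*y^2 + 2*sqrt(2)*y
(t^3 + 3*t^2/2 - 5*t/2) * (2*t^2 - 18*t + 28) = 2*t^5 - 15*t^4 - 4*t^3 + 87*t^2 - 70*t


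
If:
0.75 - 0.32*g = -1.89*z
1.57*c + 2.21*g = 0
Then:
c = -8.31389331210191*z - 3.29916401273885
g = 5.90625*z + 2.34375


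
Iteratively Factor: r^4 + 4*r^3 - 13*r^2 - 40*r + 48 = (r - 1)*(r^3 + 5*r^2 - 8*r - 48) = (r - 1)*(r + 4)*(r^2 + r - 12) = (r - 3)*(r - 1)*(r + 4)*(r + 4)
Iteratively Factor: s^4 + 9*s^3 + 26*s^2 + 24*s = (s)*(s^3 + 9*s^2 + 26*s + 24) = s*(s + 3)*(s^2 + 6*s + 8) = s*(s + 2)*(s + 3)*(s + 4)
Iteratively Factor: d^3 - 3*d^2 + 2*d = (d)*(d^2 - 3*d + 2) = d*(d - 1)*(d - 2)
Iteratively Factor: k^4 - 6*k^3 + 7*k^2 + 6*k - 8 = (k - 1)*(k^3 - 5*k^2 + 2*k + 8) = (k - 2)*(k - 1)*(k^2 - 3*k - 4) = (k - 4)*(k - 2)*(k - 1)*(k + 1)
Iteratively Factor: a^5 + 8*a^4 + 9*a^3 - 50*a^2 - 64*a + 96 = (a - 1)*(a^4 + 9*a^3 + 18*a^2 - 32*a - 96) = (a - 2)*(a - 1)*(a^3 + 11*a^2 + 40*a + 48) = (a - 2)*(a - 1)*(a + 3)*(a^2 + 8*a + 16) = (a - 2)*(a - 1)*(a + 3)*(a + 4)*(a + 4)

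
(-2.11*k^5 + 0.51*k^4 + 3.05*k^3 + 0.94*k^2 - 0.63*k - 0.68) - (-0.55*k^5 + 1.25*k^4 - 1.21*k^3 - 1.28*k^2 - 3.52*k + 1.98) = -1.56*k^5 - 0.74*k^4 + 4.26*k^3 + 2.22*k^2 + 2.89*k - 2.66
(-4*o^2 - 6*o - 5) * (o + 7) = -4*o^3 - 34*o^2 - 47*o - 35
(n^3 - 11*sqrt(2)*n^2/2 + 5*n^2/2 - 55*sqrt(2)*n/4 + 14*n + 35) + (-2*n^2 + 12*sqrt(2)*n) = n^3 - 11*sqrt(2)*n^2/2 + n^2/2 - 7*sqrt(2)*n/4 + 14*n + 35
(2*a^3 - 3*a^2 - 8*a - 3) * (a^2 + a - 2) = 2*a^5 - a^4 - 15*a^3 - 5*a^2 + 13*a + 6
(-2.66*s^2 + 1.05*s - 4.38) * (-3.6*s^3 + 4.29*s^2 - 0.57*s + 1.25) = 9.576*s^5 - 15.1914*s^4 + 21.7887*s^3 - 22.7137*s^2 + 3.8091*s - 5.475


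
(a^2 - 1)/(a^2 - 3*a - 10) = (1 - a^2)/(-a^2 + 3*a + 10)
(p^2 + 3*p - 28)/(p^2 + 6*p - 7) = (p - 4)/(p - 1)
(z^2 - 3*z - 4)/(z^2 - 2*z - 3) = (z - 4)/(z - 3)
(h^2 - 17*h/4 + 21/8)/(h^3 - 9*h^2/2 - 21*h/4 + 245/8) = (4*h - 3)/(4*h^2 - 4*h - 35)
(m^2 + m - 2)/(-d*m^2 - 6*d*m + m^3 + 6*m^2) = (-m^2 - m + 2)/(m*(d*m + 6*d - m^2 - 6*m))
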